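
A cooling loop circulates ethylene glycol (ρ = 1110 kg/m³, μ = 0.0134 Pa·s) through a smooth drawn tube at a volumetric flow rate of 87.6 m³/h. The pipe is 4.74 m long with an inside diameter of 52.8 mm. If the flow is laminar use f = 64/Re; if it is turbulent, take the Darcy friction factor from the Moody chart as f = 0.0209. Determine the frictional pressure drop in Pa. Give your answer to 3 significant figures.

Q = 87.6 m³/h = 87.6/3600 = 0.02433 m³/s.
Cross-sectional area A = πD²/4 = π(0.0528)²/4 = 0.00219 m²; mean velocity V = Q/A = 0.02433/0.00219 = 11.11 m/s.
Reynolds number Re = ρVD/μ = 1110 · 11.11 · 0.0528 / 0.0134 = 4.861e+04.
Re > 4000 → turbulent; use the Moody-chart value f = 0.0209.
Darcy-Weisbach: ΔP = f(L/D)(ρV²/2) = 0.0209·(4.74/0.0528)·(1110·11.11²/2) = 0.0209·89.77·6.855e+04 = 1.286e+05 Pa.

ΔP ≈ 129000 Pa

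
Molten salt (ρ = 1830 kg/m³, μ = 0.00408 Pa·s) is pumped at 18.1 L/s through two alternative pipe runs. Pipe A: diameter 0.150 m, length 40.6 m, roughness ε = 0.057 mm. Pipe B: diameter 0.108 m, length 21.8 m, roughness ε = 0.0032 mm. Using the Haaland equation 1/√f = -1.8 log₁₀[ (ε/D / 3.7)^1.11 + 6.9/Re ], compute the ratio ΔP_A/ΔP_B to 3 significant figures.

Pipe A: V = Q/A = 0.0181/0.01767 = 1.024 m/s; Re = 6.891e+04; ε/D = 0.00038; Haaland → f = 0.0207; ΔP_A = f(L/D)(ρV²/2) = 5378 Pa.
Pipe B: V = Q/A = 0.0181/0.009161 = 1.976 m/s; Re = 9.571e+04; ε/D = 2.96e-05; Haaland → f = 0.0181; ΔP_B = f(L/D)(ρV²/2) = 1.305e+04 Pa.
ΔP_A/ΔP_B = 5378/1.305e+04 = 0.412.

ΔP_A/ΔP_B ≈ 0.412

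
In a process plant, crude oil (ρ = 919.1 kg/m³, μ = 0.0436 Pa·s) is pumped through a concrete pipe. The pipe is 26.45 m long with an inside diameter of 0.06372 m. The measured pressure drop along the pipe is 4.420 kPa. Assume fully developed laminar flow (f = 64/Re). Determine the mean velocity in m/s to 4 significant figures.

For laminar flow, f = 64/Re with Re = ρVD/μ, so Darcy-Weisbach reduces to ΔP = 32μLV/D². Solving for V: V = ΔP·D²/(32μL) = 4420·(0.06372)²/(32·0.0436·26.45) = 0.4863 m/s.
Check: Re = ρVD/μ = 919.1·0.4863·0.06372/0.0436 = 653.2 < 2300, so the laminar assumption holds.

V ≈ 0.4863 m/s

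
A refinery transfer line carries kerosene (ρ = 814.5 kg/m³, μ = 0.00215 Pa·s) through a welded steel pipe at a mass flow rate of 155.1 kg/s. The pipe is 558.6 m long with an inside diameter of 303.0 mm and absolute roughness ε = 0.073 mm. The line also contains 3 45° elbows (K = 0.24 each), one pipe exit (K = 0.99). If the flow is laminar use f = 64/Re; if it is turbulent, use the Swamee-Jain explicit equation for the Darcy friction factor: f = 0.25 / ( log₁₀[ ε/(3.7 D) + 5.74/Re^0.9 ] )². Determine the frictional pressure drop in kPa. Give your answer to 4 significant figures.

ΔP ≈ 91.84 kPa

A = πD²/4 = π(0.303)²/4 = 0.07211 m²; mean velocity V = ṁ/(ρA) = 155.1/(814.5 · 0.07211) = 2.641 m/s.
Reynolds number Re = ρVD/μ = 814.5 · 2.641 · 0.303 / 0.00215 = 3.031e+05.
Re > 4000 → turbulent. Relative roughness ε/D = 7.3e-05/0.303 = 0.000241. Swamee-Jain: f = 0.25/(log₁₀[0.000241/3.7 + 5.74/3.031e+05^0.9])² = 0.25/(log₁₀[6.51e-05 + 6.69e-05])² = 0.25/(-3.879)² = 0.01661.
Total minor-loss coefficient ΣK = 3·0.24 + 1·0.99 = 1.71.
ΔP = [f·L/D + ΣK]·(ρV²/2) = [0.01661·558.6/0.303 + 1.71]·(814.5·2.641²/2) = [30.62 + 1.71]·2840 = 9.184e+04 Pa.
ΔP = 9.184e+04 Pa = 91.84 kPa.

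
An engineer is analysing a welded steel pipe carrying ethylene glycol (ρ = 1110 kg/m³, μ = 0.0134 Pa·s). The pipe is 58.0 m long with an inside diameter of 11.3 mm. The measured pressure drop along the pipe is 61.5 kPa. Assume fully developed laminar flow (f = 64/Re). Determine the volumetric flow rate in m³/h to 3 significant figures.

Q ≈ 0.114 m³/h

For laminar flow, f = 64/Re with Re = ρVD/μ, so Darcy-Weisbach reduces to ΔP = 32μLV/D². Solving for V: V = ΔP·D²/(32μL) = 6.15e+04·(0.0113)²/(32·0.0134·58) = 0.3158 m/s.
Check: Re = ρVD/μ = 1110·0.3158·0.0113/0.0134 = 295.6 < 2300, so the laminar assumption holds.
Q = V·A = 0.3158·(π/4·0.0113²) = 3.167e-05 m³/s = 0.114 m³/h.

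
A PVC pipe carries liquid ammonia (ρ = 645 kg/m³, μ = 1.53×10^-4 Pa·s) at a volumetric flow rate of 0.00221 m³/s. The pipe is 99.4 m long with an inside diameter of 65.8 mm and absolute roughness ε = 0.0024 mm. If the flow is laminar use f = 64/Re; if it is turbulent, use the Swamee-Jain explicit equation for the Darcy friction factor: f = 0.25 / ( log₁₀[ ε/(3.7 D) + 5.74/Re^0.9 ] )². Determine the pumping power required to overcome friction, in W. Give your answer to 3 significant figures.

Cross-sectional area A = πD²/4 = π(0.0658)²/4 = 0.0034 m²; mean velocity V = Q/A = 0.00221/0.0034 = 0.6499 m/s.
Reynolds number Re = ρVD/μ = 645 · 0.6499 · 0.0658 / 0.000153 = 1.803e+05.
Re > 4000 → turbulent. Relative roughness ε/D = 2.4e-06/0.0658 = 3.65e-05. Swamee-Jain: f = 0.25/(log₁₀[3.65e-05/3.7 + 5.74/1.803e+05^0.9])² = 0.25/(log₁₀[9.86e-06 + 0.000107])² = 0.25/(-3.933)² = 0.01616.
Darcy-Weisbach: ΔP = f(L/D)(ρV²/2) = 0.01616·(99.4/0.0658)·(645·0.6499²/2) = 0.01616·1511·136.2 = 3326 Pa.
Pumping power P = QΔP = 0.00221·3326 = 7.349 W = 7.35 W.

P ≈ 7.35 W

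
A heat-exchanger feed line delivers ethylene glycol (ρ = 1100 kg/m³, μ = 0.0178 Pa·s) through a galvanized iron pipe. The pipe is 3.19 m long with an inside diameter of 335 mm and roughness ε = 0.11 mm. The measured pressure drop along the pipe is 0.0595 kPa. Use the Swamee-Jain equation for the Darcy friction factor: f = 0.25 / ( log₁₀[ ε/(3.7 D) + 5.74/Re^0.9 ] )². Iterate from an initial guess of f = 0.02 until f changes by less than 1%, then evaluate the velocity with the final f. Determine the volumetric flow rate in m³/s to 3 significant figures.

Q ≈ 0.0546 m³/s

Rearranging Darcy-Weisbach: V = √(2·ΔP·D/(f·L·ρ)). With ε/D = 0.00011/0.335 = 0.000328, iterate starting from f = 0.02:
  f = 0.02 → V = √(2·59.5·0.335/(0.02·3.19·1100)) = 0.7537 m/s; Re = ρVD/μ = 1.56e+04; f → 0.02821
  f = 0.02821 → V = 0.6346 m/s; Re = 1.314e+04; f → 0.02942
  f = 0.02942 → V = 0.6214 m/s; Re = 1.286e+04; f → 0.02958
Converged (Δf/f < 1%). With the final f = 0.02958: V = √(2·59.5·0.335/(0.02958·3.19·1100)) = 0.6197 m/s.
Q = V·A = 0.6197·(π/4·0.335²) = 0.05462 m³/s = 0.0546 m³/s.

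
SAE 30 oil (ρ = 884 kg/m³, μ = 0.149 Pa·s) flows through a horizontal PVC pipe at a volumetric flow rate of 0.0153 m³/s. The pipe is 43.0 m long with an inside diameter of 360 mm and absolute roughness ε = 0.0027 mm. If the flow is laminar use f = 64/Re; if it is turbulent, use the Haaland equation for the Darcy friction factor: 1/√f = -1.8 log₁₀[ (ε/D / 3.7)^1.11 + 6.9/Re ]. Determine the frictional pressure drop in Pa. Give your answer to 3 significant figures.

Cross-sectional area A = πD²/4 = π(0.36)²/4 = 0.1018 m²; mean velocity V = Q/A = 0.0153/0.1018 = 0.1503 m/s.
Reynolds number Re = ρVD/μ = 884 · 0.1503 · 0.36 / 0.149 = 321.
Re < 2300 → laminar flow, so f = 64/Re = 64/321 = 0.1993 (the turbulent correlation is not needed).
Darcy-Weisbach: ΔP = f(L/D)(ρV²/2) = 0.1993·(43/0.36)·(884·0.1503²/2) = 0.1993·119.4·9.987 = 237.8 Pa.

ΔP ≈ 238 Pa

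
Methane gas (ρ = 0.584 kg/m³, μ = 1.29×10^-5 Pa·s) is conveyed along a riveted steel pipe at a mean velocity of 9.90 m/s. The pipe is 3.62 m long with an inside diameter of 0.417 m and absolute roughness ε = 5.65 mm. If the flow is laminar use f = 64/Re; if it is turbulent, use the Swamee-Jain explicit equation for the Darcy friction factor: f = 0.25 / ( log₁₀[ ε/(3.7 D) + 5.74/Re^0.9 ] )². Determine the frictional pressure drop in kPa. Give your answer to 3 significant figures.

Reynolds number Re = ρVD/μ = 0.584 · 9.9 · 0.417 / 1.29e-05 = 1.869e+05.
Re > 4000 → turbulent. Relative roughness ε/D = 0.00565/0.417 = 0.0135. Swamee-Jain: f = 0.25/(log₁₀[0.0135/3.7 + 5.74/1.869e+05^0.9])² = 0.25/(log₁₀[0.00366 + 0.000103])² = 0.25/(-2.424)² = 0.04254.
Darcy-Weisbach: ΔP = f(L/D)(ρV²/2) = 0.04254·(3.62/0.417)·(0.584·9.9²/2) = 0.04254·8.681·28.62 = 10.57 Pa.
ΔP = 10.57 Pa = 0.0106 kPa.

ΔP ≈ 0.0106 kPa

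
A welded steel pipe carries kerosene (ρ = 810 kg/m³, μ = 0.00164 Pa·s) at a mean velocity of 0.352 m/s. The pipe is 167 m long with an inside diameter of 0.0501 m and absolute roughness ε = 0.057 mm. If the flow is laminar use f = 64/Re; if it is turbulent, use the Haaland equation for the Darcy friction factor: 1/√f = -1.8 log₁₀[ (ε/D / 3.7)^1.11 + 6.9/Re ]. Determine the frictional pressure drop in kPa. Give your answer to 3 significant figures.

ΔP ≈ 5.60 kPa

Reynolds number Re = ρVD/μ = 810 · 0.352 · 0.0501 / 0.00164 = 8710.
Re > 4000 → turbulent. Relative roughness ε/D = 5.7e-05/0.0501 = 0.00114. Haaland: 1/√f = -1.8 log₁₀[(0.00114/3.7)^1.11 + 6.9/8710] = -1.8 log₁₀[0.000126 + 0.000792] = 5.466, so f = 0.03346.
Darcy-Weisbach: ΔP = f(L/D)(ρV²/2) = 0.03346·(167/0.0501)·(810·0.352²/2) = 0.03346·3333·50.18 = 5598 Pa.
ΔP = 5598 Pa = 5.60 kPa.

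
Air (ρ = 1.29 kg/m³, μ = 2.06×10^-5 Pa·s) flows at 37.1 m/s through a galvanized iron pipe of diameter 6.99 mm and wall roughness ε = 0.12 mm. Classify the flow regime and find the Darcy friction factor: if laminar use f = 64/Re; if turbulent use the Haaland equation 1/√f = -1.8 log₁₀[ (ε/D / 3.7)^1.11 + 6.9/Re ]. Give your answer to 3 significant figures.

f ≈ 0.0485

Re = ρVD/μ = 1.29·37.1·0.00699/2.06e-05 = 1.624e+04.
Re > 4000 → turbulent. ε/D = 0.00012/0.00699 = 0.0172; Haaland: 1/√f = -1.8 log₁₀[0.00257 + 0.000425] = 4.543, so f = 0.04846.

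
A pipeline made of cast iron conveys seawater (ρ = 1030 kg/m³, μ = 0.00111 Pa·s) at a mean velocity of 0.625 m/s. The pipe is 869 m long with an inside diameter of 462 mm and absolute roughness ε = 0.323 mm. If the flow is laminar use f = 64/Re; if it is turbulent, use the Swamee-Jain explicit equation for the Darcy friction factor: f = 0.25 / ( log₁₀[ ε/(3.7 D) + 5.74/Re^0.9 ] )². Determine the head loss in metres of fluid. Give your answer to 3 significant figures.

Reynolds number Re = ρVD/μ = 1030 · 0.625 · 0.462 / 0.00111 = 2.679e+05.
Re > 4000 → turbulent. Relative roughness ε/D = 0.000323/0.462 = 0.000699. Swamee-Jain: f = 0.25/(log₁₀[0.000699/3.7 + 5.74/2.679e+05^0.9])² = 0.25/(log₁₀[0.000189 + 7.48e-05])² = 0.25/(-3.579)² = 0.01952.
Darcy-Weisbach: ΔP = f(L/D)(ρV²/2) = 0.01952·(869/0.462)·(1030·0.625²/2) = 0.01952·1881·201.2 = 7386 Pa.
Head loss h_f = ΔP/(ρg) = 7386/(1030·9.81) = 0.731 m.

h_f ≈ 0.731 m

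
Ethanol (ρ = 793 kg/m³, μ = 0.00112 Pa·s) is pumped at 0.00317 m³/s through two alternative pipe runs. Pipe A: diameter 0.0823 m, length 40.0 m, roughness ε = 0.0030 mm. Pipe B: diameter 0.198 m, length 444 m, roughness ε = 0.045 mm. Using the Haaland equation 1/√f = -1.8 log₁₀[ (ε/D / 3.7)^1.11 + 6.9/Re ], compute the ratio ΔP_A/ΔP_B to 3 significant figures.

Pipe A: V = Q/A = 0.00317/0.00532 = 0.5959 m/s; Re = 3.472e+04; ε/D = 3.65e-05; Haaland → f = 0.0226; ΔP_A = f(L/D)(ρV²/2) = 1546 Pa.
Pipe B: V = Q/A = 0.00317/0.03079 = 0.103 m/s; Re = 1.443e+04; ε/D = 0.000227; Haaland → f = 0.02831; ΔP_B = f(L/D)(ρV²/2) = 266.8 Pa.
ΔP_A/ΔP_B = 1546/266.8 = 5.80.

ΔP_A/ΔP_B ≈ 5.80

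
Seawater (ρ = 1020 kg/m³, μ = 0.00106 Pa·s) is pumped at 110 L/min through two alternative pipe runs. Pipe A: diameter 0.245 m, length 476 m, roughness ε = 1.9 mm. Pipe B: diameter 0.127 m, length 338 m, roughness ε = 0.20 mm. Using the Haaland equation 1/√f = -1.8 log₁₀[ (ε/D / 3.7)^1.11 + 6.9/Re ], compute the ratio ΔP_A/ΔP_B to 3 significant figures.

ΔP_A/ΔP_B ≈ 0.0738

Pipe A: V = Q/A = 0.001833/0.04714 = 0.03889 m/s; Re = 9168; ε/D = 0.00776; Haaland → f = 0.04108; ΔP_A = f(L/D)(ρV²/2) = 61.56 Pa.
Pipe B: V = Q/A = 0.001833/0.01267 = 0.1447 m/s; Re = 1.769e+04; ε/D = 0.00157; Haaland → f = 0.02935; ΔP_B = f(L/D)(ρV²/2) = 834.3 Pa.
ΔP_A/ΔP_B = 61.56/834.3 = 0.0738.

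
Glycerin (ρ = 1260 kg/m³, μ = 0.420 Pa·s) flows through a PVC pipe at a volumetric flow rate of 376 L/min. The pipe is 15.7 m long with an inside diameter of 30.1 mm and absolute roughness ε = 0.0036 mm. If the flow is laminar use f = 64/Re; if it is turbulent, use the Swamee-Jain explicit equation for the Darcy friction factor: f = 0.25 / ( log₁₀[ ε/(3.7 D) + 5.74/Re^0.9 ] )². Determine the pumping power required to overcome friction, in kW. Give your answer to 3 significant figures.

P ≈ 12.9 kW

Q = 376 L/min = 376/60000 = 0.006267 m³/s.
Cross-sectional area A = πD²/4 = π(0.0301)²/4 = 0.0007116 m²; mean velocity V = Q/A = 0.006267/0.0007116 = 8.807 m/s.
Reynolds number Re = ρVD/μ = 1260 · 8.807 · 0.0301 / 0.42 = 795.2.
Re < 2300 → laminar flow, so f = 64/Re = 64/795.2 = 0.08048 (the turbulent correlation is not needed).
Darcy-Weisbach: ΔP = f(L/D)(ρV²/2) = 0.08048·(15.7/0.0301)·(1260·8.807²/2) = 0.08048·521.6·4.886e+04 = 2.051e+06 Pa.
Pumping power P = QΔP = 0.006267·2.051e+06 = 12850 W = 12.9 kW.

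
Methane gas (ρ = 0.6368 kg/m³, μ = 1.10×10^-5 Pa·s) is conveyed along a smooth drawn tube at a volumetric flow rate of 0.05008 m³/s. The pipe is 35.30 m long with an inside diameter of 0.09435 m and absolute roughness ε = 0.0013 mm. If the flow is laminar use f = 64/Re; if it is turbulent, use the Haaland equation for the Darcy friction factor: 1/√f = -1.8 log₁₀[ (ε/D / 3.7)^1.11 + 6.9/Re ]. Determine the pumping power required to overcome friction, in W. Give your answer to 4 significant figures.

Cross-sectional area A = πD²/4 = π(0.09435)²/4 = 0.006992 m²; mean velocity V = Q/A = 0.05008/0.006992 = 7.163 m/s.
Reynolds number Re = ρVD/μ = 0.6368 · 7.163 · 0.09435 / 1.1e-05 = 3.912e+04.
Re > 4000 → turbulent. Relative roughness ε/D = 1.3e-06/0.09435 = 1.38e-05. Haaland: 1/√f = -1.8 log₁₀[(1.38e-05/3.7)^1.11 + 6.9/3.912e+04] = -1.8 log₁₀[9.41e-07 + 0.000176] = 6.752, so f = 0.02193.
Darcy-Weisbach: ΔP = f(L/D)(ρV²/2) = 0.02193·(35.3/0.09435)·(0.6368·7.163²/2) = 0.02193·374.1·16.34 = 134.1 Pa.
Pumping power P = QΔP = 0.05008·134.1 = 6.7135 W = 6.713 W.

P ≈ 6.713 W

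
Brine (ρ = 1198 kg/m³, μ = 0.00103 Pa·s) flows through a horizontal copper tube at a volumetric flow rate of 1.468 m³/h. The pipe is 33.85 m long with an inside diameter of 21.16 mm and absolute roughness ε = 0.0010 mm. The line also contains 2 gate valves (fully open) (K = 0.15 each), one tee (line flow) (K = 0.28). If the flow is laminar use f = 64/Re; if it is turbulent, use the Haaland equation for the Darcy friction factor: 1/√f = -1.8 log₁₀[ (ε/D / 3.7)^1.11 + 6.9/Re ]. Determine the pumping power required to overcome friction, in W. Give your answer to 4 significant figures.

Q = 1.468 m³/h = 1.468/3600 = 0.0004078 m³/s.
Cross-sectional area A = πD²/4 = π(0.02116)²/4 = 0.0003517 m²; mean velocity V = Q/A = 0.0004078/0.0003517 = 1.16 m/s.
Reynolds number Re = ρVD/μ = 1198 · 1.16 · 0.02116 / 0.00103 = 2.854e+04.
Re > 4000 → turbulent. Relative roughness ε/D = 1e-06/0.02116 = 4.73e-05. Haaland: 1/√f = -1.8 log₁₀[(4.73e-05/3.7)^1.11 + 6.9/2.854e+04] = -1.8 log₁₀[3.7e-06 + 0.000242] = 6.498, so f = 0.02368.
Total minor-loss coefficient ΣK = 2·0.15 + 1·0.28 = 0.58.
ΔP = [f·L/D + ΣK]·(ρV²/2) = [0.02368·33.85/0.02116 + 0.58]·(1198·1.16²/2) = [37.89 + 0.58]·805.4 = 3.098e+04 Pa.
Pumping power P = QΔP = 0.0004078·3.098e+04 = 12.634 W = 12.63 W.

P ≈ 12.63 W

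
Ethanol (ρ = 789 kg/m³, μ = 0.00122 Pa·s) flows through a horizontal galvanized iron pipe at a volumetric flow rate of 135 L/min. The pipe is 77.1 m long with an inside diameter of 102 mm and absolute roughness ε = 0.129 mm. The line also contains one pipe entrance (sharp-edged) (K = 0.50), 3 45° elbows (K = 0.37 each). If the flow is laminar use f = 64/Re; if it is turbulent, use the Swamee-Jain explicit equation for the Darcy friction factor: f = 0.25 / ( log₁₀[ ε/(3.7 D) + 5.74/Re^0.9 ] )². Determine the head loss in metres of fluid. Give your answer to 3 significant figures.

h_f ≈ 0.0915 m

Q = 135 L/min = 135/60000 = 0.00225 m³/s.
Cross-sectional area A = πD²/4 = π(0.102)²/4 = 0.008171 m²; mean velocity V = Q/A = 0.00225/0.008171 = 0.2754 m/s.
Reynolds number Re = ρVD/μ = 789 · 0.2754 · 0.102 / 0.00122 = 1.816e+04.
Re > 4000 → turbulent. Relative roughness ε/D = 0.000129/0.102 = 0.00126. Swamee-Jain: f = 0.25/(log₁₀[0.00126/3.7 + 5.74/1.816e+04^0.9])² = 0.25/(log₁₀[0.000342 + 0.000843])² = 0.25/(-2.926)² = 0.02919.
Total minor-loss coefficient ΣK = 1·0.5 + 3·0.37 = 1.61.
ΔP = [f·L/D + ΣK]·(ρV²/2) = [0.02919·77.1/0.102 + 1.61]·(789·0.2754²/2) = [22.06 + 1.61]·29.91 = 708.1 Pa.
Head loss h_f = ΔP/(ρg) = 708.1/(789·9.81) = 0.0915 m.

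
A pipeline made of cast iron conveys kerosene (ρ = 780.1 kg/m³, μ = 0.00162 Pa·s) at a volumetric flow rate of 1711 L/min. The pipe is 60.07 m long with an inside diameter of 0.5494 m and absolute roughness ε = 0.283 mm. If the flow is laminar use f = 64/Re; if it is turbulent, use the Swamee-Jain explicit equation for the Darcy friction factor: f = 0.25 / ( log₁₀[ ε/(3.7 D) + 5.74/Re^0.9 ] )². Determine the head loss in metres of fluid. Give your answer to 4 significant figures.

h_f ≈ 0.001983 m

Q = 1711 L/min = 1711/60000 = 0.02852 m³/s.
Cross-sectional area A = πD²/4 = π(0.5494)²/4 = 0.2371 m²; mean velocity V = Q/A = 0.02852/0.2371 = 0.1203 m/s.
Reynolds number Re = ρVD/μ = 780.1 · 0.1203 · 0.5494 / 0.00162 = 3.182e+04.
Re > 4000 → turbulent. Relative roughness ε/D = 0.000283/0.5494 = 0.000515. Swamee-Jain: f = 0.25/(log₁₀[0.000515/3.7 + 5.74/3.182e+04^0.9])² = 0.25/(log₁₀[0.000139 + 0.000509])² = 0.25/(-3.189)² = 0.02459.
Darcy-Weisbach: ΔP = f(L/D)(ρV²/2) = 0.02459·(60.07/0.5494)·(780.1·0.1203²/2) = 0.02459·109.3·5.644 = 15.17 Pa.
Head loss h_f = ΔP/(ρg) = 15.17/(780.1·9.81) = 0.001983 m.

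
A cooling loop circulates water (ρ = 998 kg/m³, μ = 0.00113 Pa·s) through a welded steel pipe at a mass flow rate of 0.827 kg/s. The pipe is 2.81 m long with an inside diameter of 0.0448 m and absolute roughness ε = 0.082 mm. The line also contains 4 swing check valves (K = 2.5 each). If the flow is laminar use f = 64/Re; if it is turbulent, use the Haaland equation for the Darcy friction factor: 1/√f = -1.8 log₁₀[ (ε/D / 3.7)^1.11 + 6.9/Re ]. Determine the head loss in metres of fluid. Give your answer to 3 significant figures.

h_f ≈ 0.166 m

A = πD²/4 = π(0.0448)²/4 = 0.001576 m²; mean velocity V = ṁ/(ρA) = 0.827/(998 · 0.001576) = 0.5257 m/s.
Reynolds number Re = ρVD/μ = 998 · 0.5257 · 0.0448 / 0.00113 = 2.08e+04.
Re > 4000 → turbulent. Relative roughness ε/D = 8.2e-05/0.0448 = 0.00183. Haaland: 1/√f = -1.8 log₁₀[(0.00183/3.7)^1.11 + 6.9/2.08e+04] = -1.8 log₁₀[0.000214 + 0.000332] = 5.873, so f = 0.02899.
Total minor-loss coefficient ΣK = 4·2.5 = 10.
ΔP = [f·L/D + ΣK]·(ρV²/2) = [0.02899·2.81/0.0448 + 10]·(998·0.5257²/2) = [1.818 + 10]·137.9 = 1630 Pa.
Head loss h_f = ΔP/(ρg) = 1630/(998·9.81) = 0.166 m.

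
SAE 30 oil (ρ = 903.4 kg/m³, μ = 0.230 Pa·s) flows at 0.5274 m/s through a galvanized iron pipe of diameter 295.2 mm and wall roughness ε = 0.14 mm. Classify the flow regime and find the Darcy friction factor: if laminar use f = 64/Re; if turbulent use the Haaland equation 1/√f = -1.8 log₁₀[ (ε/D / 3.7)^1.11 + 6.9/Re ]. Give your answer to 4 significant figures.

Re = ρVD/μ = 903.4·0.5274·0.2952/0.23 = 611.5.
Re < 2300 → laminar, so f = 64/Re = 0.1047 (roughness is irrelevant in laminar flow).

f ≈ 0.1047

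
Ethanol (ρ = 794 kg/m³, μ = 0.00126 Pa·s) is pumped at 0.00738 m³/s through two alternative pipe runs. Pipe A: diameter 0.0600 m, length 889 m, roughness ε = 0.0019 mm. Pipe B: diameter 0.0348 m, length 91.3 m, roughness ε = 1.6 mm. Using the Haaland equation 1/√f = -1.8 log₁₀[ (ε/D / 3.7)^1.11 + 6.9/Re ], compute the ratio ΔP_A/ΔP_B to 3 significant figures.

Pipe A: V = Q/A = 0.00738/0.002827 = 2.61 m/s; Re = 9.869e+04; ε/D = 3.17e-05; Haaland → f = 0.018; ΔP_A = f(L/D)(ρV²/2) = 7.213e+05 Pa.
Pipe B: V = Q/A = 0.00738/0.0009511 = 7.759 m/s; Re = 1.702e+05; ε/D = 0.046; Haaland → f = 0.06913; ΔP_B = f(L/D)(ρV²/2) = 4.335e+06 Pa.
ΔP_A/ΔP_B = 7.213e+05/4.335e+06 = 0.166.

ΔP_A/ΔP_B ≈ 0.166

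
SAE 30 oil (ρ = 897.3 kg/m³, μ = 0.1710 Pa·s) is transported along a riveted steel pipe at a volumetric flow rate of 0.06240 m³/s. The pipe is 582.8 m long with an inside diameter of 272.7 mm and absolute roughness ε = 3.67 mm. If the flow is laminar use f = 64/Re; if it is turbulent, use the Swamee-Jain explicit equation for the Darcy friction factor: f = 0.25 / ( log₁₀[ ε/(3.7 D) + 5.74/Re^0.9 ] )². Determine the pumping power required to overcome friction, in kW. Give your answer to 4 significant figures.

Cross-sectional area A = πD²/4 = π(0.2727)²/4 = 0.05841 m²; mean velocity V = Q/A = 0.0624/0.05841 = 1.068 m/s.
Reynolds number Re = ρVD/μ = 897.3 · 1.068 · 0.2727 / 0.171 = 1529.
Re < 2300 → laminar flow, so f = 64/Re = 64/1529 = 0.04186 (the turbulent correlation is not needed).
Darcy-Weisbach: ΔP = f(L/D)(ρV²/2) = 0.04186·(582.8/0.2727)·(897.3·1.068²/2) = 0.04186·2137·512.1 = 4.582e+04 Pa.
Pumping power P = QΔP = 0.0624·4.582e+04 = 2858.9 W = 2.859 kW.

P ≈ 2.859 kW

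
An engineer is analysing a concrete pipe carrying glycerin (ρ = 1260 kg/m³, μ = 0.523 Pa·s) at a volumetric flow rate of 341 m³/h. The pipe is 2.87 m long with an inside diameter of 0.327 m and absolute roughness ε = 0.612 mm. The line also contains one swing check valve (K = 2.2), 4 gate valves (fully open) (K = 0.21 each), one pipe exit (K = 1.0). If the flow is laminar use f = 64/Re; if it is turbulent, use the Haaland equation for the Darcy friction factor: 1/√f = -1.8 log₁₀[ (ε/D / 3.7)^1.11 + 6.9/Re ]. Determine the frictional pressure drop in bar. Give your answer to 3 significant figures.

ΔP ≈ 0.0374 bar

Q = 341 m³/h = 341/3600 = 0.09472 m³/s.
Cross-sectional area A = πD²/4 = π(0.327)²/4 = 0.08398 m²; mean velocity V = Q/A = 0.09472/0.08398 = 1.128 m/s.
Reynolds number Re = ρVD/μ = 1260 · 1.128 · 0.327 / 0.523 = 888.6.
Re < 2300 → laminar flow, so f = 64/Re = 64/888.6 = 0.07203 (the turbulent correlation is not needed).
Total minor-loss coefficient ΣK = 1·2.2 + 4·0.21 + 1·1 = 4.04.
ΔP = [f·L/D + ΣK]·(ρV²/2) = [0.07203·2.87/0.327 + 4.04]·(1260·1.128²/2) = [0.6322 + 4.04]·801.4 = 3744 Pa.
ΔP = 3744 Pa = 0.0374 bar.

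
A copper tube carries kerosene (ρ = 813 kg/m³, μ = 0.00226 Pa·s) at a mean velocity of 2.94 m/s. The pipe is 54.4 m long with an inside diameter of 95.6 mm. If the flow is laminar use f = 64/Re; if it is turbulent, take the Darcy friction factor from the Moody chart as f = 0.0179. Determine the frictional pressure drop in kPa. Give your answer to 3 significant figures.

ΔP ≈ 35.8 kPa

Reynolds number Re = ρVD/μ = 813 · 2.94 · 0.0956 / 0.00226 = 1.011e+05.
Re > 4000 → turbulent; use the Moody-chart value f = 0.0179.
Darcy-Weisbach: ΔP = f(L/D)(ρV²/2) = 0.0179·(54.4/0.0956)·(813·2.94²/2) = 0.0179·569·3514 = 3.579e+04 Pa.
ΔP = 3.579e+04 Pa = 35.8 kPa.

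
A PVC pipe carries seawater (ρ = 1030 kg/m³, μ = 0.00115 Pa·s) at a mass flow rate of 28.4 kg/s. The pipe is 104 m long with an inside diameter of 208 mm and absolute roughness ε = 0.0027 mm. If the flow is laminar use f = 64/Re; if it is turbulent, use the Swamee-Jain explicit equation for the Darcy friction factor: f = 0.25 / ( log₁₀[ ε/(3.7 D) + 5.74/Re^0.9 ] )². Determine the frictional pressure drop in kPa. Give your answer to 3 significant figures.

ΔP ≈ 2.80 kPa

A = πD²/4 = π(0.208)²/4 = 0.03398 m²; mean velocity V = ṁ/(ρA) = 28.4/(1030 · 0.03398) = 0.8115 m/s.
Reynolds number Re = ρVD/μ = 1030 · 0.8115 · 0.208 / 0.00115 = 1.512e+05.
Re > 4000 → turbulent. Relative roughness ε/D = 2.7e-06/0.208 = 1.3e-05. Swamee-Jain: f = 0.25/(log₁₀[1.3e-05/3.7 + 5.74/1.512e+05^0.9])² = 0.25/(log₁₀[3.51e-06 + 0.000125])² = 0.25/(-3.891)² = 0.01652.
Darcy-Weisbach: ΔP = f(L/D)(ρV²/2) = 0.01652·(104/0.208)·(1030·0.8115²/2) = 0.01652·500·339.1 = 2800 Pa.
ΔP = 2800 Pa = 2.80 kPa.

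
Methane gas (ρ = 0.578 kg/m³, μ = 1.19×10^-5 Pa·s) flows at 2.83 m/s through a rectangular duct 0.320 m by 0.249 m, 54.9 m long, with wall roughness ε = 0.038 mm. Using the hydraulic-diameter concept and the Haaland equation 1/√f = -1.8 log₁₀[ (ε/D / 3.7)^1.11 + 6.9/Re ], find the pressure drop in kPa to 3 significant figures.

ΔP ≈ 0.0101 kPa

Hydraulic diameter D_h = 4A/P = 4·(0.32·0.249)/(2·(0.32+0.249)) = 0.3187/1.138 = 0.2801 m.
Re = ρVD_h/μ = 0.578·2.83·0.2801/1.19e-05 = 3.85e+04.
ε/D_h = 3.8e-05/0.2801 = 0.000136; Haaland gives 1/√f = -1.8 log₁₀[1.19e-05+0.000179] = 6.694, so f = 0.02232.
ΔP = f(L/D_h)(ρV²/2) = 0.02232·54.9/0.2801·2.315 = 10.13 Pa.
ΔP = 0.0101 kPa.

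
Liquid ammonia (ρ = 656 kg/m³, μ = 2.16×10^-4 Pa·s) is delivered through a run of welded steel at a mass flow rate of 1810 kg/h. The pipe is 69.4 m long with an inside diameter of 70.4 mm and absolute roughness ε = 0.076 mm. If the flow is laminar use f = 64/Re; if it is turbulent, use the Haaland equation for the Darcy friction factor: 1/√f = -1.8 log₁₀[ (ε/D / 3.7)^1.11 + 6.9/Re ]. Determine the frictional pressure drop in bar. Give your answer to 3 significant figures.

ṁ = 1810 kg/h = 1810/3600 = 0.5028 kg/s.
A = πD²/4 = π(0.0704)²/4 = 0.003893 m²; mean velocity V = ṁ/(ρA) = 0.5028/(656 · 0.003893) = 0.1969 m/s.
Reynolds number Re = ρVD/μ = 656 · 0.1969 · 0.0704 / 0.000216 = 4.21e+04.
Re > 4000 → turbulent. Relative roughness ε/D = 7.6e-05/0.0704 = 0.00108. Haaland: 1/√f = -1.8 log₁₀[(0.00108/3.7)^1.11 + 6.9/4.21e+04] = -1.8 log₁₀[0.000119 + 0.000164] = 6.387, so f = 0.02452.
Darcy-Weisbach: ΔP = f(L/D)(ρV²/2) = 0.02452·(69.4/0.0704)·(656·0.1969²/2) = 0.02452·985.8·12.72 = 307.3 Pa.
ΔP = 307.3 Pa = 0.00307 bar.

ΔP ≈ 0.00307 bar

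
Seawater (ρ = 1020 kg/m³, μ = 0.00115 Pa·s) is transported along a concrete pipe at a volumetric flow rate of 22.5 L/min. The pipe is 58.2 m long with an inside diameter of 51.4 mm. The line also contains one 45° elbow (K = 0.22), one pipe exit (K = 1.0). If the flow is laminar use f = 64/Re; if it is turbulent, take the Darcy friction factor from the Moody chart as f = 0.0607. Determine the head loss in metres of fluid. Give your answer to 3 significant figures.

h_f ≈ 0.116 m

Q = 22.5 L/min = 22.5/60000 = 0.000375 m³/s.
Cross-sectional area A = πD²/4 = π(0.0514)²/4 = 0.002075 m²; mean velocity V = Q/A = 0.000375/0.002075 = 0.1807 m/s.
Reynolds number Re = ρVD/μ = 1020 · 0.1807 · 0.0514 / 0.00115 = 8239.
Re > 4000 → turbulent; use the Moody-chart value f = 0.0607.
Total minor-loss coefficient ΣK = 1·0.22 + 1·1 = 1.22.
ΔP = [f·L/D + ΣK]·(ρV²/2) = [0.0607·58.2/0.0514 + 1.22]·(1020·0.1807²/2) = [68.73 + 1.22]·16.66 = 1165 Pa.
Head loss h_f = ΔP/(ρg) = 1165/(1020·9.81) = 0.116 m.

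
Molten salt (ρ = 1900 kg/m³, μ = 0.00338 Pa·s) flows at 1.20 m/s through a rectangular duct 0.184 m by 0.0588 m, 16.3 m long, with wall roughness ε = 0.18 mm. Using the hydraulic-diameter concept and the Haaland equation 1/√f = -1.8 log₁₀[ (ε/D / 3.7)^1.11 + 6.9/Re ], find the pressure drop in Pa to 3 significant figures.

Hydraulic diameter D_h = 4A/P = 4·(0.184·0.0588)/(2·(0.184+0.0588)) = 0.04328/0.4856 = 0.08912 m.
Re = ρVD_h/μ = 1900·1.2·0.08912/0.00338 = 6.012e+04.
ε/D_h = 0.00018/0.08912 = 0.00202; Haaland gives 1/√f = -1.8 log₁₀[0.000239+0.000115] = 6.213, so f = 0.02591.
ΔP = f(L/D_h)(ρV²/2) = 0.02591·16.3/0.08912·1368 = 6483 Pa.

ΔP ≈ 6480 Pa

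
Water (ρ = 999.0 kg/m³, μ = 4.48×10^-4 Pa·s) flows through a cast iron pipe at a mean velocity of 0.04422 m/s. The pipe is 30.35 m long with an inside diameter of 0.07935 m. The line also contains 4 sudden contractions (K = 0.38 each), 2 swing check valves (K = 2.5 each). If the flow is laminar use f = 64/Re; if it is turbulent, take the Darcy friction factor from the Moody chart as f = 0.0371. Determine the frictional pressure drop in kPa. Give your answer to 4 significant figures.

Reynolds number Re = ρVD/μ = 999 · 0.04422 · 0.07935 / 0.000448 = 7824.
Re > 4000 → turbulent; use the Moody-chart value f = 0.0371.
Total minor-loss coefficient ΣK = 4·0.38 + 2·2.5 = 6.52.
ΔP = [f·L/D + ΣK]·(ρV²/2) = [0.0371·30.35/0.07935 + 6.52]·(999·0.04422²/2) = [14.19 + 6.52]·0.9767 = 20.23 Pa.
ΔP = 20.23 Pa = 0.02023 kPa.

ΔP ≈ 0.02023 kPa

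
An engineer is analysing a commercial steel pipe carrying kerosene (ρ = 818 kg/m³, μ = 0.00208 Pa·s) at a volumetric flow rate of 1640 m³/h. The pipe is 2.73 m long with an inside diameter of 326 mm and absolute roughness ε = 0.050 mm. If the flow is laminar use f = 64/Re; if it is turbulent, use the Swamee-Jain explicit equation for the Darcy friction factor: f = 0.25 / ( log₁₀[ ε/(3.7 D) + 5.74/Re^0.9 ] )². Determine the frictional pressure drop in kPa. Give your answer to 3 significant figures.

ΔP ≈ 1.49 kPa

Q = 1640 m³/h = 1640/3600 = 0.4556 m³/s.
Cross-sectional area A = πD²/4 = π(0.326)²/4 = 0.08347 m²; mean velocity V = Q/A = 0.4556/0.08347 = 5.458 m/s.
Reynolds number Re = ρVD/μ = 818 · 5.458 · 0.326 / 0.00208 = 6.997e+05.
Re > 4000 → turbulent. Relative roughness ε/D = 5e-05/0.326 = 0.000153. Swamee-Jain: f = 0.25/(log₁₀[0.000153/3.7 + 5.74/6.997e+05^0.9])² = 0.25/(log₁₀[4.15e-05 + 3.15e-05])² = 0.25/(-4.137)² = 0.01461.
Darcy-Weisbach: ΔP = f(L/D)(ρV²/2) = 0.01461·(2.73/0.326)·(818·5.458²/2) = 0.01461·8.374·1.218e+04 = 1490 Pa.
ΔP = 1490 Pa = 1.49 kPa.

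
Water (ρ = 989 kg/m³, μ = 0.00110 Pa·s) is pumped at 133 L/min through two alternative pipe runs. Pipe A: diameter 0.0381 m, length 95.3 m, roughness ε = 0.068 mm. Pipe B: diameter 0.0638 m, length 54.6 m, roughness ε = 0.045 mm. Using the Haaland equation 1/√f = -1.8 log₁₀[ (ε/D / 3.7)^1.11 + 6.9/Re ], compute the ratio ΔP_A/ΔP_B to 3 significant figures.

Pipe A: V = Q/A = 0.002217/0.00114 = 1.944 m/s; Re = 6.66e+04; ε/D = 0.00178; Haaland → f = 0.02511; ΔP_A = f(L/D)(ρV²/2) = 1.174e+05 Pa.
Pipe B: V = Q/A = 0.002217/0.003197 = 0.6934 m/s; Re = 3.977e+04; ε/D = 0.000705; Haaland → f = 0.02374; ΔP_B = f(L/D)(ρV²/2) = 4829 Pa.
ΔP_A/ΔP_B = 1.174e+05/4829 = 24.3.

ΔP_A/ΔP_B ≈ 24.3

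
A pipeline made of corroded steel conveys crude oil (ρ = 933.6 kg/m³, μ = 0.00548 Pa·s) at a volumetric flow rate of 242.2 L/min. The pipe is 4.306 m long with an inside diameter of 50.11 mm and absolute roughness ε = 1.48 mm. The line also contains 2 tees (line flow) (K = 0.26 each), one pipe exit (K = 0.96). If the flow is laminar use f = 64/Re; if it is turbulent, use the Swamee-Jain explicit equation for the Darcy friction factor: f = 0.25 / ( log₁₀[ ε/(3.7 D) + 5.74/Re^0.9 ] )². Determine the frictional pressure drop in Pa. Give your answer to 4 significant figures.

ΔP ≈ 12860 Pa

Q = 242.2 L/min = 242.2/60000 = 0.004037 m³/s.
Cross-sectional area A = πD²/4 = π(0.05011)²/4 = 0.001972 m²; mean velocity V = Q/A = 0.004037/0.001972 = 2.047 m/s.
Reynolds number Re = ρVD/μ = 933.6 · 2.047 · 0.05011 / 0.00548 = 1.747e+04.
Re > 4000 → turbulent. Relative roughness ε/D = 0.00148/0.05011 = 0.0295. Swamee-Jain: f = 0.25/(log₁₀[0.0295/3.7 + 5.74/1.747e+04^0.9])² = 0.25/(log₁₀[0.00798 + 0.000872])² = 0.25/(-2.053)² = 0.05933.
Total minor-loss coefficient ΣK = 2·0.26 + 1·0.96 = 1.48.
ΔP = [f·L/D + ΣK]·(ρV²/2) = [0.05933·4.306/0.05011 + 1.48]·(933.6·2.047²/2) = [5.098 + 1.48]·1956 = 1.286e+04 Pa.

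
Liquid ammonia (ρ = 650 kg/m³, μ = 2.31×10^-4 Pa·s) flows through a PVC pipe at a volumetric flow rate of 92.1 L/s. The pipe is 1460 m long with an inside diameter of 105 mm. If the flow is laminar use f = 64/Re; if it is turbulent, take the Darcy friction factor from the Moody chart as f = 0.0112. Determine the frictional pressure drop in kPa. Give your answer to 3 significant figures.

Q = 92.1 L/s = 92.1/1000 = 0.0921 m³/s.
Cross-sectional area A = πD²/4 = π(0.105)²/4 = 0.008659 m²; mean velocity V = Q/A = 0.0921/0.008659 = 10.64 m/s.
Reynolds number Re = ρVD/μ = 650 · 10.64 · 0.105 / 0.000231 = 3.143e+06.
Re > 4000 → turbulent; use the Moody-chart value f = 0.0112.
Darcy-Weisbach: ΔP = f(L/D)(ρV²/2) = 0.0112·(1460/0.105)·(650·10.64²/2) = 0.0112·1.39e+04·3.677e+04 = 5.726e+06 Pa.
ΔP = 5.726e+06 Pa = 5730 kPa.

ΔP ≈ 5730 kPa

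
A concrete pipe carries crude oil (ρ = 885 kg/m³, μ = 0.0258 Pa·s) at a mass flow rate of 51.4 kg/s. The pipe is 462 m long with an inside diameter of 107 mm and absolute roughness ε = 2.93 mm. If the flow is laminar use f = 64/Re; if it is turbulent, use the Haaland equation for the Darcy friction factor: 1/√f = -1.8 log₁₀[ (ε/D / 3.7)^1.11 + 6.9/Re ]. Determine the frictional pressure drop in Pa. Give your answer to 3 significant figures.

A = πD²/4 = π(0.107)²/4 = 0.008992 m²; mean velocity V = ṁ/(ρA) = 51.4/(885 · 0.008992) = 6.459 m/s.
Reynolds number Re = ρVD/μ = 885 · 6.459 · 0.107 / 0.0258 = 2.371e+04.
Re > 4000 → turbulent. Relative roughness ε/D = 0.00293/0.107 = 0.0274. Haaland: 1/√f = -1.8 log₁₀[(0.0274/3.7)^1.11 + 6.9/2.371e+04] = -1.8 log₁₀[0.00431 + 0.000291] = 4.206, so f = 0.05652.
Darcy-Weisbach: ΔP = f(L/D)(ρV²/2) = 0.05652·(462/0.107)·(885·6.459²/2) = 0.05652·4318·1.846e+04 = 4.505e+06 Pa.

ΔP ≈ 4.51×10^6 Pa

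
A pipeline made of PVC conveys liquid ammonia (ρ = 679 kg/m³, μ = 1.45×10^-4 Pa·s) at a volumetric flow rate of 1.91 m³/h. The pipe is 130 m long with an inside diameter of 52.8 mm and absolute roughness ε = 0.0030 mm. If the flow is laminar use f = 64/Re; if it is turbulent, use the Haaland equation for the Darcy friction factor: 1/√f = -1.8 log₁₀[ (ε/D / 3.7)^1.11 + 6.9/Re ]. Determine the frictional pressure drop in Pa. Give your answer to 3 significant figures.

Q = 1.91 m³/h = 1.91/3600 = 0.0005306 m³/s.
Cross-sectional area A = πD²/4 = π(0.0528)²/4 = 0.00219 m²; mean velocity V = Q/A = 0.0005306/0.00219 = 0.2423 m/s.
Reynolds number Re = ρVD/μ = 679 · 0.2423 · 0.0528 / 0.000145 = 5.991e+04.
Re > 4000 → turbulent. Relative roughness ε/D = 3e-06/0.0528 = 5.68e-05. Haaland: 1/√f = -1.8 log₁₀[(5.68e-05/3.7)^1.11 + 6.9/5.991e+04] = -1.8 log₁₀[4.54e-06 + 0.000115] = 7.059, so f = 0.02007.
Darcy-Weisbach: ΔP = f(L/D)(ρV²/2) = 0.02007·(130/0.0528)·(679·0.2423²/2) = 0.02007·2462·19.93 = 984.8 Pa.

ΔP ≈ 985 Pa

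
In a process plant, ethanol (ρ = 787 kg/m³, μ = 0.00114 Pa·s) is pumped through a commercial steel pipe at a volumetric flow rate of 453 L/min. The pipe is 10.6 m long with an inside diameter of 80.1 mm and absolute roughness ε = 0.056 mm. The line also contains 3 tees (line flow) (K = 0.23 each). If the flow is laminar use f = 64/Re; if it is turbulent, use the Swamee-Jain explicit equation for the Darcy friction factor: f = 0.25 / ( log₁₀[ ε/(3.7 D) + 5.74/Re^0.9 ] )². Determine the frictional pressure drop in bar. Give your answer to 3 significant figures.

ΔP ≈ 0.0315 bar

Q = 453 L/min = 453/60000 = 0.00755 m³/s.
Cross-sectional area A = πD²/4 = π(0.0801)²/4 = 0.005039 m²; mean velocity V = Q/A = 0.00755/0.005039 = 1.498 m/s.
Reynolds number Re = ρVD/μ = 787 · 1.498 · 0.0801 / 0.00114 = 8.285e+04.
Re > 4000 → turbulent. Relative roughness ε/D = 5.6e-05/0.0801 = 0.000699. Swamee-Jain: f = 0.25/(log₁₀[0.000699/3.7 + 5.74/8.285e+04^0.9])² = 0.25/(log₁₀[0.000189 + 0.000215])² = 0.25/(-3.394)² = 0.02171.
Total minor-loss coefficient ΣK = 3·0.23 = 0.69.
ΔP = [f·L/D + ΣK]·(ρV²/2) = [0.02171·10.6/0.0801 + 0.69]·(787·1.498²/2) = [2.873 + 0.69]·883.3 = 3147 Pa.
ΔP = 3147 Pa = 0.0315 bar.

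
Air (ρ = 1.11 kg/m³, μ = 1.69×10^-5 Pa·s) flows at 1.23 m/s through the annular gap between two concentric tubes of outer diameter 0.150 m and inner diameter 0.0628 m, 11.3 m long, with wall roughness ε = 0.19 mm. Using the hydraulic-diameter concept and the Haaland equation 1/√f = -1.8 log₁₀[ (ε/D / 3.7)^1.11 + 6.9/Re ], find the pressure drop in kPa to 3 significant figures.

ΔP ≈ 0.00397 kPa

Hydraulic diameter D_h = 4A/P = D_o - D_i = 0.15 - 0.0628 = 0.0872 m.
Re = ρVD_h/μ = 1.11·1.23·0.0872/1.69e-05 = 7045.
ε/D_h = 0.00019/0.0872 = 0.00218; Haaland gives 1/√f = -1.8 log₁₀[0.00026+0.000979] = 5.232, so f = 0.03653.
ΔP = f(L/D_h)(ρV²/2) = 0.03653·11.3/0.0872·0.8397 = 3.975 Pa.
ΔP = 0.00397 kPa.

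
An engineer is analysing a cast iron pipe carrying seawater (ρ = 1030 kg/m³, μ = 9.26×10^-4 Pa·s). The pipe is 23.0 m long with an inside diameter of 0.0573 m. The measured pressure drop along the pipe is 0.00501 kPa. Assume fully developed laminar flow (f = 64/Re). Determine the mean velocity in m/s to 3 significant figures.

For laminar flow, f = 64/Re with Re = ρVD/μ, so Darcy-Weisbach reduces to ΔP = 32μLV/D². Solving for V: V = ΔP·D²/(32μL) = 5.01·(0.0573)²/(32·0.000926·23) = 0.02414 m/s.
Check: Re = ρVD/μ = 1030·0.02414·0.0573/0.000926 = 1538 < 2300, so the laminar assumption holds.

V ≈ 0.0241 m/s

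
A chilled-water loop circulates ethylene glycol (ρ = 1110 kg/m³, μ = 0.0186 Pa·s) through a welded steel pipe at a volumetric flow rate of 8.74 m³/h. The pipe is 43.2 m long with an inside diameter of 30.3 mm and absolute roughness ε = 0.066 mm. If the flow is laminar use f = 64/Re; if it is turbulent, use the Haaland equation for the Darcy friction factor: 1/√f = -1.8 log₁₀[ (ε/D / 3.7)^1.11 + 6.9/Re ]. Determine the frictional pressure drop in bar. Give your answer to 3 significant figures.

ΔP ≈ 3.39 bar

Q = 8.74 m³/h = 8.74/3600 = 0.002428 m³/s.
Cross-sectional area A = πD²/4 = π(0.0303)²/4 = 0.0007211 m²; mean velocity V = Q/A = 0.002428/0.0007211 = 3.367 m/s.
Reynolds number Re = ρVD/μ = 1110 · 3.367 · 0.0303 / 0.0186 = 6088.
Re > 4000 → turbulent. Relative roughness ε/D = 6.6e-05/0.0303 = 0.00218. Haaland: 1/√f = -1.8 log₁₀[(0.00218/3.7)^1.11 + 6.9/6088] = -1.8 log₁₀[0.00026 + 0.00113] = 5.141, so f = 0.03784.
Darcy-Weisbach: ΔP = f(L/D)(ρV²/2) = 0.03784·(43.2/0.0303)·(1110·3.367²/2) = 0.03784·1426·6292 = 3.394e+05 Pa.
ΔP = 3.394e+05 Pa = 3.39 bar.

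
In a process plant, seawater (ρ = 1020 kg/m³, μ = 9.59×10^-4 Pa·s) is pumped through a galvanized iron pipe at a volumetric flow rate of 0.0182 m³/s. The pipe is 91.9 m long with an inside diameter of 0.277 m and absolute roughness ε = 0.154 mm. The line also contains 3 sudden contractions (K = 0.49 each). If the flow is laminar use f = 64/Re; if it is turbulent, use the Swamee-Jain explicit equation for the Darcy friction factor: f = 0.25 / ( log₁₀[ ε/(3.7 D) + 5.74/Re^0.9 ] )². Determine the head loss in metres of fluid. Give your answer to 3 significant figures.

Cross-sectional area A = πD²/4 = π(0.277)²/4 = 0.06026 m²; mean velocity V = Q/A = 0.0182/0.06026 = 0.302 m/s.
Reynolds number Re = ρVD/μ = 1020 · 0.302 · 0.277 / 0.000959 = 8.898e+04.
Re > 4000 → turbulent. Relative roughness ε/D = 0.000154/0.277 = 0.000556. Swamee-Jain: f = 0.25/(log₁₀[0.000556/3.7 + 5.74/8.898e+04^0.9])² = 0.25/(log₁₀[0.00015 + 0.000202])² = 0.25/(-3.454)² = 0.02096.
Total minor-loss coefficient ΣK = 3·0.49 = 1.47.
ΔP = [f·L/D + ΣK]·(ρV²/2) = [0.02096·91.9/0.277 + 1.47]·(1020·0.302²/2) = [6.954 + 1.47]·46.52 = 391.9 Pa.
Head loss h_f = ΔP/(ρg) = 391.9/(1020·9.81) = 0.0392 m.

h_f ≈ 0.0392 m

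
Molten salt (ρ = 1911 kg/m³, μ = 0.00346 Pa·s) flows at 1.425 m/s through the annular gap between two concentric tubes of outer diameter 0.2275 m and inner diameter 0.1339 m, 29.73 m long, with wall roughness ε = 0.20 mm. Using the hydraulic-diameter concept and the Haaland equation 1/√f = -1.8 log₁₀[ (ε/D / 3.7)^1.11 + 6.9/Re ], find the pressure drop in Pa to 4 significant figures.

Hydraulic diameter D_h = 4A/P = D_o - D_i = 0.2275 - 0.1339 = 0.0936 m.
Re = ρVD_h/μ = 1911·1.425·0.0936/0.00346 = 7.367e+04.
ε/D_h = 0.0002/0.0936 = 0.00214; Haaland gives 1/√f = -1.8 log₁₀[0.000254+9.37e-05] = 6.225, so f = 0.0258.
ΔP = f(L/D_h)(ρV²/2) = 0.0258·29.73/0.0936·1940 = 1.59e+04 Pa.

ΔP ≈ 15900 Pa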